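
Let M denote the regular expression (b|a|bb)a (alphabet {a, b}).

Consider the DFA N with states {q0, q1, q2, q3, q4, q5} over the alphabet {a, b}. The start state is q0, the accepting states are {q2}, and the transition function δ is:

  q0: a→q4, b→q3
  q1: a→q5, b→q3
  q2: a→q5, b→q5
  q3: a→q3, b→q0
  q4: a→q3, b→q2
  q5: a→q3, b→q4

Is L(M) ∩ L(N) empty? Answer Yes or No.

Yes

Converting the expression M to a DFA (subset construction, then merging equivalent states) gives the minimal DFA with states {m0, m1, m2, m3, m4}, start state m0, accepting states {m3} and transitions m0: a→m1, b→m2; m1: a→m3, b→m4; m2: a→m3, b→m1; m3: a→m4, b→m4; m4: a→m4, b→m4.
Exploring the product automaton M × N from the start pair (m0, q0), following both machines on each input symbol, reaches 11 state pairs: (m0, q0), (m1, q4), (m2, q3), (m3, q3), (m4, q2), (m1, q0), (m4, q3), (m4, q0), (m4, q5), (m3, q4), (m4, q4).
M accepts in {m3} and N accepts in {q2}; no reachable pair has both components accepting, so no string drives both machines to acceptance simultaneously and L(M) ∩ L(N) = ∅.
So no string is accepted by both, and the intersection is empty.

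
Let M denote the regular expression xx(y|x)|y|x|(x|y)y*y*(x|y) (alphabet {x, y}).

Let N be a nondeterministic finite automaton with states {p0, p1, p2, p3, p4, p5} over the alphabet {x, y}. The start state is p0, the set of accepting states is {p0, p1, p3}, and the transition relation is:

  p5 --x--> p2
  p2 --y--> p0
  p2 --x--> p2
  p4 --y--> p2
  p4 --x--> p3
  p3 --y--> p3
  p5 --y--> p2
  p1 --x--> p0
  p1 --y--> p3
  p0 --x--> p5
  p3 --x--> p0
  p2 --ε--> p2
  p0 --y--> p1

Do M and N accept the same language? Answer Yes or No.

No

The string x is accepted by M but rejected by N.
So L(M) ≠ L(N).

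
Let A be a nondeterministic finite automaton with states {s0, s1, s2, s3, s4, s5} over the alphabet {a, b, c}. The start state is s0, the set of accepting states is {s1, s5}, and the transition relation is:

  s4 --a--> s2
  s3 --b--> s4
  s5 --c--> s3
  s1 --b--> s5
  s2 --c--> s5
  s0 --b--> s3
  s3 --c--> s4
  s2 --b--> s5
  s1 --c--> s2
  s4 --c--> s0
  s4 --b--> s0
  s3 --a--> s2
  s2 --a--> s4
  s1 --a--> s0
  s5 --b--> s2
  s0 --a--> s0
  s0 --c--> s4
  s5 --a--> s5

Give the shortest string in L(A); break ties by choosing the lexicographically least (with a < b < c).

bab

A breadth-first search from s0 reaches an accepting state first via the path s0 → s3 → s2 → s5 on input bab.
No string of length < 3 is accepted (BFS exhausts all shorter strings without reaching an accepting state), and bab is the lexicographically least accepting string of length 3.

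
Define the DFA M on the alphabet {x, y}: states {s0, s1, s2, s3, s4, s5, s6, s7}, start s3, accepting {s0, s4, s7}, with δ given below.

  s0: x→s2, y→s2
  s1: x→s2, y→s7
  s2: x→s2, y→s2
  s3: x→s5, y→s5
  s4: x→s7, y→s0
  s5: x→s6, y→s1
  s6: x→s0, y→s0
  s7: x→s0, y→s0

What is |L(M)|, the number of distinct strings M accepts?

The useful subgraph on states {s0, s1, s3, s5, s6, s7} is acyclic, so L(M) is finite; the longest accepting path visits 5 useful states, giving maximum string length 4.
Counting accepting paths from s3 by length: 6 of length 3, 4 of length 4. Total 10.

10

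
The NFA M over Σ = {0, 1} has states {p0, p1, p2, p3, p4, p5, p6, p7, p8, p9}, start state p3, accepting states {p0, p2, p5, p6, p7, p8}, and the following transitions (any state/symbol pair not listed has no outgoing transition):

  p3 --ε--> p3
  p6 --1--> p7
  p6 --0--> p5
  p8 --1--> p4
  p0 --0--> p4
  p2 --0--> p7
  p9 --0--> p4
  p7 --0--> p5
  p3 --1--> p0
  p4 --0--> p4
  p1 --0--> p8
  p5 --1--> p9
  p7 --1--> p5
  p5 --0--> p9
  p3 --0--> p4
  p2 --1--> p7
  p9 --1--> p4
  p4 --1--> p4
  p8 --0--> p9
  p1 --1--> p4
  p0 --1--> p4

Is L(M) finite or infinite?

The useful states (reachable from p3 and able to reach an accepting state) are {p0, p3}.
Restricted to these states the transition graph has no cycle, so every accepting path has bounded length and L is finite.

finite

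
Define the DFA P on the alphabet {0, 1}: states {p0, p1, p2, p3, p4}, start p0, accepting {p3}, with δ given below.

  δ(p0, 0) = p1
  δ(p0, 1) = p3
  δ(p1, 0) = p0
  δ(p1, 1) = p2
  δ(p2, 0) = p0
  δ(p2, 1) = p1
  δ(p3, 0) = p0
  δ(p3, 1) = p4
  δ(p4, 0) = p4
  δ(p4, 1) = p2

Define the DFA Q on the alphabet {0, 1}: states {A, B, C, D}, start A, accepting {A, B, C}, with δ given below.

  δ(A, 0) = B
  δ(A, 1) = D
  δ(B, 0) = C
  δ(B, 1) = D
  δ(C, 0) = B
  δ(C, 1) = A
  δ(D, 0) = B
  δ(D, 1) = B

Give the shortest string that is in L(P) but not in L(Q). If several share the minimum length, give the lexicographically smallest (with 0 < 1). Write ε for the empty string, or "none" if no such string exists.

The string 1 is accepted by P but not by Q.
No shorter string lies in the difference, and 1 is the lexicographically first length-1 string in L(P) \ L(Q).

1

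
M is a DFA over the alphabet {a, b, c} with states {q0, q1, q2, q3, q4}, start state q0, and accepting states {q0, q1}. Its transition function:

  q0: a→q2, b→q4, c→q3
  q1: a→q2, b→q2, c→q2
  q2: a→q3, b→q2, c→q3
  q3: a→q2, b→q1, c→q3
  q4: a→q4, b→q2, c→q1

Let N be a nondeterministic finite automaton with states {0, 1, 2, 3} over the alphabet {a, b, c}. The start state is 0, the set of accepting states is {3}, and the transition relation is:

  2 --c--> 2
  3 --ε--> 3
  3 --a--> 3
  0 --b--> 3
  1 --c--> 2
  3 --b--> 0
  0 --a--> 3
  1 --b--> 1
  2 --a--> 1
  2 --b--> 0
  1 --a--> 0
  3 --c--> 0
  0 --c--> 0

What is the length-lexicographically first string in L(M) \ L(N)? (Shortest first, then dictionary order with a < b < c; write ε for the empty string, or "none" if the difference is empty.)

The empty string ε is accepted by M but not by N.
Since ε is the unique shortest string, it is the required witness.

ε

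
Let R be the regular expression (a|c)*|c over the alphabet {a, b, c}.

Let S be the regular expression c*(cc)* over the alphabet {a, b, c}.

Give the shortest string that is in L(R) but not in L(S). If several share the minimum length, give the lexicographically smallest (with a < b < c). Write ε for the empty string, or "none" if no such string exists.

a

The string a is accepted by R but not by S.
No shorter string lies in the difference, and a is the lexicographically first length-1 string in L(R) \ L(S).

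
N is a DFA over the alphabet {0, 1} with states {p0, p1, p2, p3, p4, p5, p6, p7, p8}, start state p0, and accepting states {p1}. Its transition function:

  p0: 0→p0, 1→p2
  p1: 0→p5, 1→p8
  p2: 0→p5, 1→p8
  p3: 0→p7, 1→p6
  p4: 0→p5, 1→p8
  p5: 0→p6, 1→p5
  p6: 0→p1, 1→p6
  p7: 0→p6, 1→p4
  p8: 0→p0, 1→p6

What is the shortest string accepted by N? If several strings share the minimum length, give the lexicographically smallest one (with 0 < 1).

A breadth-first search from p0 reaches an accepting state first via the path p0 → p2 → p5 → p6 → p1 on input 1000.
No string of length < 4 is accepted (BFS exhausts all shorter strings without reaching an accepting state), and 1000 is the lexicographically least accepting string of length 4.

1000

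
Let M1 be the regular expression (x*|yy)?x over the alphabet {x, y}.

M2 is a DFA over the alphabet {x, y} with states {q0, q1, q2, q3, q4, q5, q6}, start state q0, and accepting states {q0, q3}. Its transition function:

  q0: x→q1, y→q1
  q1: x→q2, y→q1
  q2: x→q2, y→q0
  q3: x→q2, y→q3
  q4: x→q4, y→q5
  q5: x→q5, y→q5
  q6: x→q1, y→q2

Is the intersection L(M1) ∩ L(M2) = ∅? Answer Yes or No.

Converting the expression M1 to a DFA (subset construction, then merging equivalent states) gives the minimal DFA with states {r0, r1, r2, r3, r4, r5}, start state r0, accepting states {r1, r5} and transitions r0: x→r1, y→r2; r1: x→r1, y→r3; r2: x→r3, y→r4; r3: x→r3, y→r3; r4: x→r5, y→r3; r5: x→r3, y→r3.
Exploring the product automaton M1 × M2 from the start pair (r0, q0), following both machines on each input symbol, reaches 9 state pairs: (r0, q0), (r1, q1), (r2, q1), (r1, q2), (r3, q1), (r3, q2), (r4, q1), (r3, q0), (r5, q2).
M1 accepts in {r1, r5} and M2 accepts in {q0, q3}; no reachable pair has both components accepting, so no string drives both machines to acceptance simultaneously and L(M1) ∩ L(M2) = ∅.
So no string is accepted by both, and the intersection is empty.

Yes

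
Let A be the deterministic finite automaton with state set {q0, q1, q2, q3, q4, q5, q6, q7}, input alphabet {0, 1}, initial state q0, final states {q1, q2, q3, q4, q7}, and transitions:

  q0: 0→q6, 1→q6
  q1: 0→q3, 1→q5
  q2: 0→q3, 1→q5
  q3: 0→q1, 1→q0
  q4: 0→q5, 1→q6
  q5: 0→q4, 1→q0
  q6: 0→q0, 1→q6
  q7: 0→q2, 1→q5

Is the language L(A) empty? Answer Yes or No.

Yes

The states reachable from the start state are {q0, q6}.
None of the accepting states {q1, q2, q3, q4, q7} is reachable, so no string is accepted and L(A) = ∅.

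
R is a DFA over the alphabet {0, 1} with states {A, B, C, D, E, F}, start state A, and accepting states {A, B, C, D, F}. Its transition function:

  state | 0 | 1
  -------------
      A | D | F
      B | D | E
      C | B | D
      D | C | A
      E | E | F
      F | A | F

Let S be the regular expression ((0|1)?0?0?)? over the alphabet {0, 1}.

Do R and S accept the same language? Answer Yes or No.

No

The string 01 is accepted by R but rejected by S.
So L(R) ≠ L(S).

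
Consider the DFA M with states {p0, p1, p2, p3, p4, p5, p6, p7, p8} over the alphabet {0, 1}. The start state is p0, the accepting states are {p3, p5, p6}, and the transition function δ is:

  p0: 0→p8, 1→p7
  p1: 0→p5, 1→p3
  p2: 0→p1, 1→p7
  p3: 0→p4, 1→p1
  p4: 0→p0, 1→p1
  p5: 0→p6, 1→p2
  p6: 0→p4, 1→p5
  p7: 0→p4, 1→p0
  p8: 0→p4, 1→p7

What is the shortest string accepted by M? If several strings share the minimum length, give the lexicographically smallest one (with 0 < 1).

A breadth-first search from p0 reaches an accepting state first via the path p0 → p8 → p4 → p1 → p5 on input 0010.
No string of length < 4 is accepted (BFS exhausts all shorter strings without reaching an accepting state), and 0010 is the lexicographically least accepting string of length 4.

0010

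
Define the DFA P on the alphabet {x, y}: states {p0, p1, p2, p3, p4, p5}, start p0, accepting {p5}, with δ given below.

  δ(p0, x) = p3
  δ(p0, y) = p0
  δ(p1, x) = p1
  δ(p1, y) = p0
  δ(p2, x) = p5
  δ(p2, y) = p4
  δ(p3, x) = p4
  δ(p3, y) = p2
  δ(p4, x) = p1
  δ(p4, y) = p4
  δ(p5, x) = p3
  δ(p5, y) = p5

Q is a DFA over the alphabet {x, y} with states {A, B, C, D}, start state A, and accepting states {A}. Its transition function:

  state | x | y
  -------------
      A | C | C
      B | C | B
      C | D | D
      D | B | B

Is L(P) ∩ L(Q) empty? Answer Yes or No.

Exploring the product automaton P × Q from the start pair (p0, A), following both machines on each input symbol, reaches 18 state pairs: (p0, A), (p3, C), (p0, C), (p4, D), (p2, D), (p3, D), (p0, D), (p1, B), (p4, B), (p5, B), (p2, B), (p3, B), (p0, B), (p1, C), (p5, C), (p4, C), (p1, D), (p5, D).
P accepts in {p5} and Q accepts in {A}; no reachable pair has both components accepting, so no string drives both machines to acceptance simultaneously and L(P) ∩ L(Q) = ∅.
So no string is accepted by both, and the intersection is empty.

Yes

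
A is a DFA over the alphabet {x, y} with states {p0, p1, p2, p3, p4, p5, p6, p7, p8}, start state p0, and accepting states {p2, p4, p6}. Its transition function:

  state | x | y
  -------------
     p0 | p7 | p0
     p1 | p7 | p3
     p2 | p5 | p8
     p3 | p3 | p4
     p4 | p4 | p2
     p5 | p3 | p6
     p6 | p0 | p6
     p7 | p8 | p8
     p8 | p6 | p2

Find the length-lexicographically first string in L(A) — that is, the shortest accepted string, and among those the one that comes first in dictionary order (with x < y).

xxx

A breadth-first search from p0 reaches an accepting state first via the path p0 → p7 → p8 → p6 on input xxx.
No string of length < 3 is accepted (BFS exhausts all shorter strings without reaching an accepting state), and xxx is the lexicographically least accepting string of length 3.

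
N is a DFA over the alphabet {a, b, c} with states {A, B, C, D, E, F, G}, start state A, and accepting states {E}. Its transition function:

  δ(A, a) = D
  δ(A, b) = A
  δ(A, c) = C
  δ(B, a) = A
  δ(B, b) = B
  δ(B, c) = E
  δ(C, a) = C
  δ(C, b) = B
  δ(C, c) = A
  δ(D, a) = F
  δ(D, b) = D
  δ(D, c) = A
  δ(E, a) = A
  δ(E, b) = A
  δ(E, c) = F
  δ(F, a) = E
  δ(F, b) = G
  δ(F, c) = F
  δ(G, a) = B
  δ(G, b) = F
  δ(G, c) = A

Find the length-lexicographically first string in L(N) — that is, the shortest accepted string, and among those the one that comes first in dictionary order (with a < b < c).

A breadth-first search from A reaches an accepting state first via the path A → D → F → E on input aaa.
No string of length < 3 is accepted (BFS exhausts all shorter strings without reaching an accepting state), and aaa is the lexicographically least accepting string of length 3.

aaa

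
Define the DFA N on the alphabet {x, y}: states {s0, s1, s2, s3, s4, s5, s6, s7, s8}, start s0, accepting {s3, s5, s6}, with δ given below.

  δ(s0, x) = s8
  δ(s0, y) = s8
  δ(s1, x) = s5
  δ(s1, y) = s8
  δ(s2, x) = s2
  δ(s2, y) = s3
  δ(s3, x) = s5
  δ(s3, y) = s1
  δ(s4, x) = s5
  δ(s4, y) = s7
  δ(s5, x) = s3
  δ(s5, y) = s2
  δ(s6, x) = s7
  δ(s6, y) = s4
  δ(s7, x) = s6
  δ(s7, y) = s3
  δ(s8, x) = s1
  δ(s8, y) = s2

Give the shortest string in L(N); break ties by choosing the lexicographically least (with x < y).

xxx

A breadth-first search from s0 reaches an accepting state first via the path s0 → s8 → s1 → s5 on input xxx.
No string of length < 3 is accepted (BFS exhausts all shorter strings without reaching an accepting state), and xxx is the lexicographically least accepting string of length 3.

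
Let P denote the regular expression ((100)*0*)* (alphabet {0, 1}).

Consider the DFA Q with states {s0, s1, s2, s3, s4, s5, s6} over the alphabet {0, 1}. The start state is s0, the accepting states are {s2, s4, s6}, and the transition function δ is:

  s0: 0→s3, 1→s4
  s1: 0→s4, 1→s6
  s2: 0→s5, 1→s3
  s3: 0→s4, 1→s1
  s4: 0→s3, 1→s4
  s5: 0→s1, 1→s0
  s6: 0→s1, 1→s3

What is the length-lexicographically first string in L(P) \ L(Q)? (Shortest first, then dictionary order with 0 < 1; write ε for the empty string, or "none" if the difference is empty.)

The empty string ε is accepted by P but not by Q.
Since ε is the unique shortest string, it is the required witness.

ε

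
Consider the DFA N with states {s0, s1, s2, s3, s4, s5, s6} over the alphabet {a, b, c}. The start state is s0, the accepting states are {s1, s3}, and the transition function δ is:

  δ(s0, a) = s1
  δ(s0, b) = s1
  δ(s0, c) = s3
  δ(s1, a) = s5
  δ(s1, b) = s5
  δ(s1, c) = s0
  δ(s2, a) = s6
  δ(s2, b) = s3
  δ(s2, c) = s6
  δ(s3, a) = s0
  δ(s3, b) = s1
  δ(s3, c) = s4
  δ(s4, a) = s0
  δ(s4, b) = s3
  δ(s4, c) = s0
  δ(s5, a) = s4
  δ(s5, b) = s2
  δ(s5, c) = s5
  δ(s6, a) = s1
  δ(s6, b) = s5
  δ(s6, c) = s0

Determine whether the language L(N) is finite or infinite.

infinite

State s0 is reachable from the start and can reach an accepting state, and it lies on the cycle s0 → s1 → s0.
Traversing that cycle any number of times yields accepted strings of unbounded length, so the language is infinite.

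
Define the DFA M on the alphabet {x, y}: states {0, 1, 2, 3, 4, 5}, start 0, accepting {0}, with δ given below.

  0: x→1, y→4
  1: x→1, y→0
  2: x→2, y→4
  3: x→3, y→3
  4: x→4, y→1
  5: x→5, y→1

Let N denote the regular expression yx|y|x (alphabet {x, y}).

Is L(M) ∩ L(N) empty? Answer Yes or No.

Yes

Converting the expression N to a DFA (subset construction, then merging equivalent states) gives the minimal DFA with states {n0, n1, n2, n3}, start state n0, accepting states {n1, n2} and transitions n0: x→n1, y→n2; n1: x→n3, y→n3; n2: x→n1, y→n3; n3: x→n3, y→n3.
Exploring the product automaton M × N from the start pair (0, n0), following both machines on each input symbol, reaches 7 state pairs: (0, n0), (1, n1), (4, n2), (1, n3), (0, n3), (4, n1), (4, n3).
M accepts in {0} and N accepts in {n1, n2}; no reachable pair has both components accepting, so no string drives both machines to acceptance simultaneously and L(M) ∩ L(N) = ∅.
So no string is accepted by both, and the intersection is empty.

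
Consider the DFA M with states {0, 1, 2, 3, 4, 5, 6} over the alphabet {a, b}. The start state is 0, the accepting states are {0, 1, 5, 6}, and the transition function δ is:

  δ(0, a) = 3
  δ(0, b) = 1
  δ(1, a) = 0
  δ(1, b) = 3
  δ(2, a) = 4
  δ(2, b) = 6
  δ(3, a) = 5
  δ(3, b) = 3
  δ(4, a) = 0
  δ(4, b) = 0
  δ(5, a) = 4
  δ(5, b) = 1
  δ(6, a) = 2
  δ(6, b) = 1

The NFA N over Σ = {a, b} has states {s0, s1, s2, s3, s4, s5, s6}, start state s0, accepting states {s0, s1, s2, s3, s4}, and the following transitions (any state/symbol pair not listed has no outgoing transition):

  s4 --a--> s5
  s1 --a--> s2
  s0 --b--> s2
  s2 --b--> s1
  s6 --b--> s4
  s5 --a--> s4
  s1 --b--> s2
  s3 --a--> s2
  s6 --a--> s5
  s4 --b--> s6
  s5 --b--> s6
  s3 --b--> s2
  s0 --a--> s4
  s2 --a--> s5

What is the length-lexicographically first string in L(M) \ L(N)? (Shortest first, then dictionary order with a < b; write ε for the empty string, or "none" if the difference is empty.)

The string aa is accepted by M but not by N.
No shorter string lies in the difference, and aa is the lexicographically first length-2 string in L(M) \ L(N).

aa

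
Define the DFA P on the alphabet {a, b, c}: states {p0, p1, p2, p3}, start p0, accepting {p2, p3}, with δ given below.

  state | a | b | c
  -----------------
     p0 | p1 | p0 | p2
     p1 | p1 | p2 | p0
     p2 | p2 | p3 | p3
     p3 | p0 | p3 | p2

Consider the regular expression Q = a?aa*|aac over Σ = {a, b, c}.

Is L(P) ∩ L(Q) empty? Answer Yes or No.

Converting the expression Q to a DFA (subset construction, then merging equivalent states) gives the minimal DFA with states {q0, q1, q2, q3, q4, q5}, start state q0, accepting states {q1, q3, q4, q5} and transitions q0: a→q1, b→q2, c→q2; q1: a→q3, b→q2, c→q2; q2: a→q2, b→q2, c→q2; q3: a→q4, b→q2, c→q5; q4: a→q4, b→q2, c→q2; q5: a→q2, b→q2, c→q2.
Exploring the product automaton P × Q from the start pair (p0, q0), following both machines on each input symbol, reaches 9 state pairs: (p0, q0), (p1, q1), (p0, q2), (p2, q2), (p1, q3), (p1, q2), (p3, q2), (p1, q4), (p0, q5).
P accepts in {p2, p3} and Q accepts in {q1, q3, q4, q5}; no reachable pair has both components accepting, so no string drives both machines to acceptance simultaneously and L(P) ∩ L(Q) = ∅.
So no string is accepted by both, and the intersection is empty.

Yes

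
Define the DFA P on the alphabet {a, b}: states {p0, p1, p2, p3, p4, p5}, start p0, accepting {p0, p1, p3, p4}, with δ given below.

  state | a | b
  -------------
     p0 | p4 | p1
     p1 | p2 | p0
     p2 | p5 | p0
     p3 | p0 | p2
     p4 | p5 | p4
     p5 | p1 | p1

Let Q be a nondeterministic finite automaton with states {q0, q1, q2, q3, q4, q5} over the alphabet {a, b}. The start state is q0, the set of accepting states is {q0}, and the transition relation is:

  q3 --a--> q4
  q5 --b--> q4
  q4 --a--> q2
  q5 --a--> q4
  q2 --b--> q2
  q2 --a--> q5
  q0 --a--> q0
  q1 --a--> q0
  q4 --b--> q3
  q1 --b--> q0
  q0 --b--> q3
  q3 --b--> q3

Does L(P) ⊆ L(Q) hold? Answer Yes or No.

The string b is in L(P) but not in L(Q).
So L(P) ⊄ L(Q).

No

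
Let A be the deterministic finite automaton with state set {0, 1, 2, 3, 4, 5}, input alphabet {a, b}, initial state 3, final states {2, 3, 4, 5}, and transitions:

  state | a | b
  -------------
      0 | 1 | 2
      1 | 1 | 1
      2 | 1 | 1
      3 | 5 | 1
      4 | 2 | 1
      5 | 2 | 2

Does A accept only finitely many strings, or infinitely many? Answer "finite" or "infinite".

The useful states (reachable from 3 and able to reach an accepting state) are {2, 3, 5}.
Restricted to these states the transition graph has no cycle, so every accepting path has bounded length and L is finite.

finite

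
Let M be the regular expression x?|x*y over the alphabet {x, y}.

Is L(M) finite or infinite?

The expression contains a Kleene star applied to a subexpression that matches at least one nonempty string, so it matches strings of unbounded length.
Hence L(M) is infinite.

infinite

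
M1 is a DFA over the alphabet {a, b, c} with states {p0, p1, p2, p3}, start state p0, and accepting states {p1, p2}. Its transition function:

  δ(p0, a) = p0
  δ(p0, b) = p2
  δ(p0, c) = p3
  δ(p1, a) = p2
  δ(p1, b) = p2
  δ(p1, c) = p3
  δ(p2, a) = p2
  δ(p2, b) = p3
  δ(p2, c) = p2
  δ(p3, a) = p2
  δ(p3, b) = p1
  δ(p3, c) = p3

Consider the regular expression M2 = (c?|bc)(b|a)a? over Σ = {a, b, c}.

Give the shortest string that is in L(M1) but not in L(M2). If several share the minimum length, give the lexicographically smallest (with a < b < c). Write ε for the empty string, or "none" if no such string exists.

The string ab is accepted by M1 but not by M2.
No shorter string lies in the difference, and ab is the lexicographically first length-2 string in L(M1) \ L(M2).

ab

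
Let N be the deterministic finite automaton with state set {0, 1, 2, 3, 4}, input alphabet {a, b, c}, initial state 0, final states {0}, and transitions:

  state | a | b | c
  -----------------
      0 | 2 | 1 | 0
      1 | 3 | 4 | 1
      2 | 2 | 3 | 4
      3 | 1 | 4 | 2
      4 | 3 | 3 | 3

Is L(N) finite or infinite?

infinite

State 0 is reachable from the start and can reach an accepting state, and it lies on the cycle 0 → 0.
Traversing that cycle any number of times yields accepted strings of unbounded length, so the language is infinite.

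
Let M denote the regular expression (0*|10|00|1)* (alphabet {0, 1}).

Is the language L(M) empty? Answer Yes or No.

No

The empty string ε matches the expression, so it belongs to L(M).
Since L(M) contains at least one string, it is not empty.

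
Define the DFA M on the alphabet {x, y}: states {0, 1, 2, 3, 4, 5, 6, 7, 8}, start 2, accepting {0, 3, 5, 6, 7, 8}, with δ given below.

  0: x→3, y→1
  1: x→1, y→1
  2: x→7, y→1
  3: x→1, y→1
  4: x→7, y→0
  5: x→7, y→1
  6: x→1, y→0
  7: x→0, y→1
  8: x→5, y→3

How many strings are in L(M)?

The useful subgraph on states {0, 2, 3, 7} is acyclic, so L(M) is finite; the longest accepting path visits 4 useful states, giving maximum string length 3.
Counting accepting paths from 2 by length: 1 of length 1, 1 of length 2, 1 of length 3. Total 3.

3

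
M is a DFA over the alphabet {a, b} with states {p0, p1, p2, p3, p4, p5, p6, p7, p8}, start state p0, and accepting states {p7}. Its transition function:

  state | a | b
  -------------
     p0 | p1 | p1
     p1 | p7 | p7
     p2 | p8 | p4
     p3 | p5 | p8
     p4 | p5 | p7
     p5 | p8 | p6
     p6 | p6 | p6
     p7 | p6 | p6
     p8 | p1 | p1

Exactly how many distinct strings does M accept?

4

The useful subgraph on states {p0, p1, p7} is acyclic, so L(M) is finite; the longest accepting path visits 3 useful states, giving maximum string length 2.
Counting accepting paths from p0 by length: 4 of length 2. Total 4.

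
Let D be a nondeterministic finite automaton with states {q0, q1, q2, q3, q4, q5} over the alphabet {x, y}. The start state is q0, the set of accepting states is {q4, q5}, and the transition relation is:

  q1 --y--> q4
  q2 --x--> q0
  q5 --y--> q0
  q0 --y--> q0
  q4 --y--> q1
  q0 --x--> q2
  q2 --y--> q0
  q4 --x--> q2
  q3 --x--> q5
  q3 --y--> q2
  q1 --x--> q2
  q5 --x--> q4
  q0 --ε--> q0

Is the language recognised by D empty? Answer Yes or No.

Yes

The states reachable from the start state are {q0, q2}.
None of the accepting states {q4, q5} is reachable, so no string is accepted and L(D) = ∅.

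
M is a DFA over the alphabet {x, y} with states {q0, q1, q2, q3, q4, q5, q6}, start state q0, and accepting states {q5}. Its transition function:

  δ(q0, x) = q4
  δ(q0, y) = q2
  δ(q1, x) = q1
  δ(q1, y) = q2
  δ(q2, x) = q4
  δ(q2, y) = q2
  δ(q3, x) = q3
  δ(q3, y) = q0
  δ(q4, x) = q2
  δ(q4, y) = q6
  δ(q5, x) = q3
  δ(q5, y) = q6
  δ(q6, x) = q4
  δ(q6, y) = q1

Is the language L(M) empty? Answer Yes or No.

Yes

The states reachable from the start state are {q0, q1, q2, q4, q6}.
None of the accepting states {q5} is reachable, so no string is accepted and L(M) = ∅.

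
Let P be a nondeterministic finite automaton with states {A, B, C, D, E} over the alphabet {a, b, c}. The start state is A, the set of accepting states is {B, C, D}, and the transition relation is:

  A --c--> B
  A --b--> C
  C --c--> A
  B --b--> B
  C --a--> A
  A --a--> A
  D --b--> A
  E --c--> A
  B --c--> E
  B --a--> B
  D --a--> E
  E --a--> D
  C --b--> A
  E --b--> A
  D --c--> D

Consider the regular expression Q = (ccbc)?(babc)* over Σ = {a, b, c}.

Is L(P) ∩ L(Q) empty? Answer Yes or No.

No

The string ccbc is accepted by both P and Q.
Hence L(P) ∩ L(Q) ≠ ∅.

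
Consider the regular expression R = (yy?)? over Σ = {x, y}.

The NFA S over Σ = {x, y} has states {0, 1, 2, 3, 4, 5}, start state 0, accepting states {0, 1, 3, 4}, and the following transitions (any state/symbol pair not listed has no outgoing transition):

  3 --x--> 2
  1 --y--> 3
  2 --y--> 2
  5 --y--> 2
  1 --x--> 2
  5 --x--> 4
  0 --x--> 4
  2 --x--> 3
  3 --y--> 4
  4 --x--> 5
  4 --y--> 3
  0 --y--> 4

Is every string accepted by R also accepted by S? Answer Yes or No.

Converting the expression R to a DFA (subset construction, then merging equivalent states) gives the minimal DFA with states {r0, r1, r2, r3}, start state r0, accepting states {r0, r2, r3} and transitions r0: x→r1, y→r2; r1: x→r1, y→r1; r2: x→r1, y→r3; r3: x→r1, y→r1.
Exploring the product automaton R × S from the start pair (r0, 0), following both machines on each input symbol, reaches 7 state pairs: (r0, 0), (r1, 4), (r2, 4), (r1, 5), (r1, 3), (r3, 3), (r1, 2).
R accepts in {r0, r2, r3} and S accepts in {0, 1, 3, 4}. The reachable pairs whose R-component is accepting are (r0, 0), (r2, 4), (r3, 3); in each of them the S-component is accepting too, so the product for L(R) \ L(S) (R-component accepting, S-component rejecting) has no reachable accepting pair and the difference is empty.
Hence every string in L(R) is also in L(S).

Yes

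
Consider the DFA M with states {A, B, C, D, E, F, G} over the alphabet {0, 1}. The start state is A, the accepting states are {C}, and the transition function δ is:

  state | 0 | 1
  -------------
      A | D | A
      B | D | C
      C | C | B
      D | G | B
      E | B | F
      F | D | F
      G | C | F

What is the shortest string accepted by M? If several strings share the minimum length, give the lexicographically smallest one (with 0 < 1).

A breadth-first search from A reaches an accepting state first via the path A → D → G → C on input 000.
No string of length < 3 is accepted (BFS exhausts all shorter strings without reaching an accepting state), and 000 is the lexicographically least accepting string of length 3.

000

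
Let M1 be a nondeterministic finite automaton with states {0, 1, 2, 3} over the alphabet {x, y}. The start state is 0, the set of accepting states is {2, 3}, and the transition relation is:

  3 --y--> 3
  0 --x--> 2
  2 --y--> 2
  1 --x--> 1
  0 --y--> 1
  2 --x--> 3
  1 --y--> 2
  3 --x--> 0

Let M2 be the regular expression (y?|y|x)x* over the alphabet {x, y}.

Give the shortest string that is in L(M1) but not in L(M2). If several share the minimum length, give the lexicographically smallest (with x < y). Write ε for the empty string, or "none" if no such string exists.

The string xy is accepted by M1 but not by M2.
No shorter string lies in the difference, and xy is the lexicographically first length-2 string in L(M1) \ L(M2).

xy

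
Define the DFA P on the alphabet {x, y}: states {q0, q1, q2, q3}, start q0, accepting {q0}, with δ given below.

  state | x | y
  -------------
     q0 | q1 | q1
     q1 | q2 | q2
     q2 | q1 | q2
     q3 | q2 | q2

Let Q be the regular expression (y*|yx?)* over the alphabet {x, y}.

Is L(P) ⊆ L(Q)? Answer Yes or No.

Converting the expression Q to a DFA (subset construction, then merging equivalent states) gives the minimal DFA with states {r0, r1, r2}, start state r0, accepting states {r0, r2} and transitions r0: x→r1, y→r2; r1: x→r1, y→r1; r2: x→r0, y→r2.
Exploring the product automaton P × Q from the start pair (q0, r0), following both machines on each input symbol, reaches 7 state pairs: (q0, r0), (q1, r1), (q1, r2), (q2, r1), (q2, r0), (q2, r2), (q1, r0).
P accepts in {q0} and Q accepts in {r0, r2}. The reachable pairs whose P-component is accepting are (q0, r0); in each of them the Q-component is accepting too, so the product for L(P) \ L(Q) (P-component accepting, Q-component rejecting) has no reachable accepting pair and the difference is empty.
Hence every string in L(P) is also in L(Q).

Yes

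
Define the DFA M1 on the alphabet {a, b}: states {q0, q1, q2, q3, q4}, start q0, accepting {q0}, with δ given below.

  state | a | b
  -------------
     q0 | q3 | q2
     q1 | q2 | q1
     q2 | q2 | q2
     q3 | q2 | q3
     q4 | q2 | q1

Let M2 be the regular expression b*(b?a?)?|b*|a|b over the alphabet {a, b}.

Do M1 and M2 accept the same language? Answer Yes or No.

No

The string a is accepted by M2 but rejected by M1.
So L(M1) ≠ L(M2).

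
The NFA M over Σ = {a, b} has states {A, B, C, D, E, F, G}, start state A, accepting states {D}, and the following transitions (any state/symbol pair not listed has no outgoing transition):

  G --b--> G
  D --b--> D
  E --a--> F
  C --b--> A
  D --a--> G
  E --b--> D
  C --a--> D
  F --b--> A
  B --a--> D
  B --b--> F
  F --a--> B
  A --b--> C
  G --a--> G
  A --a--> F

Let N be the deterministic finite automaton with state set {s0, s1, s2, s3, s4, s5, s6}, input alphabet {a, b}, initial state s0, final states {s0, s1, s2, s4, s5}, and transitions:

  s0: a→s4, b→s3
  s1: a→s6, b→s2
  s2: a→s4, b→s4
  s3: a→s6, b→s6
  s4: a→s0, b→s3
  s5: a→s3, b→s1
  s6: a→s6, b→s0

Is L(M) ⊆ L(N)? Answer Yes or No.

No

The string ba is in L(M) but not in L(N).
So L(M) ⊄ L(N).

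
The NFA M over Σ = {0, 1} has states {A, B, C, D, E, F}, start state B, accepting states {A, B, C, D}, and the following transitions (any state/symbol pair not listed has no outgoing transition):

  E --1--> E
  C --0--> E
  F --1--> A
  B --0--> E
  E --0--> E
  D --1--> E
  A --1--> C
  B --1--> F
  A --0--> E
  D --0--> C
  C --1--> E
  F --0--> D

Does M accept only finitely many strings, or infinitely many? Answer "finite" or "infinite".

The useful states (reachable from B and able to reach an accepting state) are {A, B, C, D, F}.
Restricted to these states the transition graph has no cycle, so every accepting path has bounded length and L is finite.

finite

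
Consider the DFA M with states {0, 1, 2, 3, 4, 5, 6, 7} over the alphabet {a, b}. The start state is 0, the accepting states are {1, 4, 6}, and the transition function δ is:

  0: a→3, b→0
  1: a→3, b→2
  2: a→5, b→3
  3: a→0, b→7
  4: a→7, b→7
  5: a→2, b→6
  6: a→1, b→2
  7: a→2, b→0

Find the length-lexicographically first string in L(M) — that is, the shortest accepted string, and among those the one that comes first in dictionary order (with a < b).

A breadth-first search from 0 reaches an accepting state first via the path 0 → 3 → 7 → 2 → 5 → 6 on input abaab.
No string of length < 5 is accepted (BFS exhausts all shorter strings without reaching an accepting state), and abaab is the lexicographically least accepting string of length 5.

abaab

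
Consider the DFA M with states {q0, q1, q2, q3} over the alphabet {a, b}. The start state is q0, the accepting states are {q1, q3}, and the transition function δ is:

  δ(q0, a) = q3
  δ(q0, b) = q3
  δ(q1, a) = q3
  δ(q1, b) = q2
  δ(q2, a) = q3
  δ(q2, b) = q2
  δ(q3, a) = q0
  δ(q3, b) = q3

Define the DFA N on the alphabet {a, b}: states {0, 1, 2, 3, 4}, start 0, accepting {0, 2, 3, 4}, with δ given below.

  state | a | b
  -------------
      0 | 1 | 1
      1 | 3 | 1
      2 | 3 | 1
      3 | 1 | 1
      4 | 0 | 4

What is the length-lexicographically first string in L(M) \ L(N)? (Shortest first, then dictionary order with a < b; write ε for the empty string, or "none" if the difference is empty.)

The string a is accepted by M but not by N.
No shorter string lies in the difference, and a is the lexicographically first length-1 string in L(M) \ L(N).

a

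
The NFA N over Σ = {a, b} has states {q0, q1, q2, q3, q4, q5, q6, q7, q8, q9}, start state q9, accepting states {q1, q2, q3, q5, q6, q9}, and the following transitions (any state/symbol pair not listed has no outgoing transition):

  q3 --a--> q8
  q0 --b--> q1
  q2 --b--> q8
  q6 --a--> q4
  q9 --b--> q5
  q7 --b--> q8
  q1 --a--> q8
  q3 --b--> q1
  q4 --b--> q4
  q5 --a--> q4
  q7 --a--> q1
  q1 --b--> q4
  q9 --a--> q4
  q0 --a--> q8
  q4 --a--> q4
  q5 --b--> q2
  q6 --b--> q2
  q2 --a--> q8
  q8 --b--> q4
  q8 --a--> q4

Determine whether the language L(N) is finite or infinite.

finite

The useful states (reachable from q9 and able to reach an accepting state) are {q2, q5, q9}.
Restricted to these states the transition graph has no cycle, so every accepting path has bounded length and L is finite.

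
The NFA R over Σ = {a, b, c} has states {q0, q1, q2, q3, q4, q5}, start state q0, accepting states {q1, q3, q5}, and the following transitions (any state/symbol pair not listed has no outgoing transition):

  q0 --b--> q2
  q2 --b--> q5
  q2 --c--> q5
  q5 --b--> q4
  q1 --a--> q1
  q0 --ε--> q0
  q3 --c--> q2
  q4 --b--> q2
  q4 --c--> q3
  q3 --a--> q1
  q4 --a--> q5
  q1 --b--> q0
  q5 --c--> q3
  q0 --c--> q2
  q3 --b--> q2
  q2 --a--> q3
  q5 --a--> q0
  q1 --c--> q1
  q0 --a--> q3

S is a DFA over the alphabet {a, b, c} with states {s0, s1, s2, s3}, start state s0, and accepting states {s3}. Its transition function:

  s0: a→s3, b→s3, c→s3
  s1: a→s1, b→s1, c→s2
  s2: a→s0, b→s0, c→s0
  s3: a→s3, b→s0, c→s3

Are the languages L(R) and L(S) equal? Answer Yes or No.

No

The string bb is accepted by R but rejected by S.
So L(R) ≠ L(S).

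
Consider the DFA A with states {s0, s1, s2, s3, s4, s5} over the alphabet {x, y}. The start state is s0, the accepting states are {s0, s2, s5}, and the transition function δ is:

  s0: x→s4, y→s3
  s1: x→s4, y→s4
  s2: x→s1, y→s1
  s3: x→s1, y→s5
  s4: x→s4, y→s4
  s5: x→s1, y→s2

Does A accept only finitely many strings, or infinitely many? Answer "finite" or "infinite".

The useful states (reachable from s0 and able to reach an accepting state) are {s0, s2, s3, s5}.
Restricted to these states the transition graph has no cycle, so every accepting path has bounded length and L is finite.

finite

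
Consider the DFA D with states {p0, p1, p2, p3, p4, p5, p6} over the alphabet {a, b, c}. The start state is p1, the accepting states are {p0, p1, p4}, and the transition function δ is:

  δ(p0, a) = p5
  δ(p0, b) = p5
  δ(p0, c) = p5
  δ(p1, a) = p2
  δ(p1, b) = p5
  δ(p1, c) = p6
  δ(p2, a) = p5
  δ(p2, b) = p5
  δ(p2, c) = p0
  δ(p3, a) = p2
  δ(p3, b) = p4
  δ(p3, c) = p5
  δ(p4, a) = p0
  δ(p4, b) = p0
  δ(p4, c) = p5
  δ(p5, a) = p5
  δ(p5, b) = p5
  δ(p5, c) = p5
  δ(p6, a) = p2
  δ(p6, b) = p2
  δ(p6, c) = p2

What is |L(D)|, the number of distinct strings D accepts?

The useful subgraph on states {p0, p1, p2, p6} is acyclic, so L(D) is finite; the longest accepting path visits 4 useful states, giving maximum string length 3.
Counting accepting paths from p1 by length: 1 of length 0, 1 of length 2, 3 of length 3. Total 5.

5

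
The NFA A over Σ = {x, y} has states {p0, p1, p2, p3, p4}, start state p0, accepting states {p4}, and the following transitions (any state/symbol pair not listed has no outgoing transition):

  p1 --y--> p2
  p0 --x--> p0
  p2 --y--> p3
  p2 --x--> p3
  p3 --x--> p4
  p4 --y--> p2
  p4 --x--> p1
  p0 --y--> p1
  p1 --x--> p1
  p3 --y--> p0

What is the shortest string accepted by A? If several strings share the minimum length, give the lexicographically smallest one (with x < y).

A breadth-first search from p0 reaches an accepting state first via the path p0 → p1 → p2 → p3 → p4 on input yyxx.
No string of length < 4 is accepted (BFS exhausts all shorter strings without reaching an accepting state), and yyxx is the lexicographically least accepting string of length 4.

yyxx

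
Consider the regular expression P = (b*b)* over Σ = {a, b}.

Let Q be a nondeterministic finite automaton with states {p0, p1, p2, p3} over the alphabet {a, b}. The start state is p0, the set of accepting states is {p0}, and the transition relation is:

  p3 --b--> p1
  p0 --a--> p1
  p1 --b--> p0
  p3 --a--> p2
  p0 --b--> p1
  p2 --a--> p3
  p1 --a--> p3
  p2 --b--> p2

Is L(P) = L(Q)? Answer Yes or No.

The string b is accepted by P but rejected by Q.
So L(P) ≠ L(Q).

No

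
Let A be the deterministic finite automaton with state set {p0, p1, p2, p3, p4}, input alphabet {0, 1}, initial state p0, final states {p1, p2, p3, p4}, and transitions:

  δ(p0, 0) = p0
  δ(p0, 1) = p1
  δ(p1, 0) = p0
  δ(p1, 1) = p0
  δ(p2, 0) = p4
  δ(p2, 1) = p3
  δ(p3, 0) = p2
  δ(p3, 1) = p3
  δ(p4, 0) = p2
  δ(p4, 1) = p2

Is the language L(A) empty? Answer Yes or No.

No

The string 1 is accepted: the run p0 → p1 ends in the accepting state p1.
Since at least one string is accepted, L(A) is not empty.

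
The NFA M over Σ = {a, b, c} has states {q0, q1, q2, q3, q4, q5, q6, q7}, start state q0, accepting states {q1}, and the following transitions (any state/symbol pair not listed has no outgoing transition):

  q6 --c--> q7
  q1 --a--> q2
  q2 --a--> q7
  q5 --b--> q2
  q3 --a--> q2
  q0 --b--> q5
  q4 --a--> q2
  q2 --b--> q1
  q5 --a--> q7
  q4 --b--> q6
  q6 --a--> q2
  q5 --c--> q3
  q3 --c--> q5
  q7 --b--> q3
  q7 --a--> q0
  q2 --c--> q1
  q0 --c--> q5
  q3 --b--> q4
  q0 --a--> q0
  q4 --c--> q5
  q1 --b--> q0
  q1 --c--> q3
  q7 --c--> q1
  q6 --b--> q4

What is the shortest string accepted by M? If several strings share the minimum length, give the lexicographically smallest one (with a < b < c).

A breadth-first search from q0 reaches an accepting state first via the path q0 → q5 → q7 → q1 on input bac.
No string of length < 3 is accepted (BFS exhausts all shorter strings without reaching an accepting state), and bac is the lexicographically least accepting string of length 3.

bac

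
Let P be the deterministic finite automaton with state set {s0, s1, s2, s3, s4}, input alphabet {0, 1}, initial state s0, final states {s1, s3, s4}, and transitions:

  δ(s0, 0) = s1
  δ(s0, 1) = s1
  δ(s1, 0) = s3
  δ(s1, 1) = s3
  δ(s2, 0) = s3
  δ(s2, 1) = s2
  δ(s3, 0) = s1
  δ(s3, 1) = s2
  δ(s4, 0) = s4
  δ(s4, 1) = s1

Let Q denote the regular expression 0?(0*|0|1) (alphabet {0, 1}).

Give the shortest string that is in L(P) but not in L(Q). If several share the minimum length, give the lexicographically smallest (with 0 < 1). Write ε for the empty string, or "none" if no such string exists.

The string 10 is accepted by P but not by Q.
No shorter string lies in the difference, and 10 is the lexicographically first length-2 string in L(P) \ L(Q).

10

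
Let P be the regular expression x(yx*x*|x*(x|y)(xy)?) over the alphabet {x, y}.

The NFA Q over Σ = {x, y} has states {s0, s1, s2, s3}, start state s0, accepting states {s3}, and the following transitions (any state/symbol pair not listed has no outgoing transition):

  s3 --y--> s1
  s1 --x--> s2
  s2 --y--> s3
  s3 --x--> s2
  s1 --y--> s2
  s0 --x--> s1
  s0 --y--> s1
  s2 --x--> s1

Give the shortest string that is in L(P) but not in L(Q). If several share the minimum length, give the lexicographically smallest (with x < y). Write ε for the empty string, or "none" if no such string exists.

The string xx is accepted by P but not by Q.
No shorter string lies in the difference, and xx is the lexicographically first length-2 string in L(P) \ L(Q).

xx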